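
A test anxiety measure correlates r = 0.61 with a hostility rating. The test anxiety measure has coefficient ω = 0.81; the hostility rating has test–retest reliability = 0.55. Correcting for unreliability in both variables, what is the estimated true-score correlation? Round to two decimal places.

r_true = r_obs / √(r_xx · r_yy) = 0.61 / √(0.81 × 0.55) = 0.61 / √0.4455 = 0.61 / 0.6675 ≈ 0.91.

0.91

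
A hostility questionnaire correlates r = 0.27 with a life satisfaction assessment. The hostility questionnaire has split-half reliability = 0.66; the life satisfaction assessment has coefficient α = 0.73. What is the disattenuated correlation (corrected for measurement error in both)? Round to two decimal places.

0.39

r_true = r_obs / √(r_xx · r_yy) = 0.27 / √(0.66 × 0.73) = 0.27 / √0.4818 = 0.27 / 0.6941 ≈ 0.39.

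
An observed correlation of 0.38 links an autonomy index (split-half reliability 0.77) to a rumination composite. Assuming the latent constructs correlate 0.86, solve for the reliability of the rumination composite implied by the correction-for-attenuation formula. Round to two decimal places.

0.25

r_true = r_obs / √(r_xx · r_yy) ⇒ 0.86 = 0.38 / √(0.77 · r_yy).
√(0.77 · r_yy) = 0.38 / 0.86 = 0.4419; 0.77 · r_yy = 0.1953; r_yy = 0.1953 / 0.77 ≈ 0.25.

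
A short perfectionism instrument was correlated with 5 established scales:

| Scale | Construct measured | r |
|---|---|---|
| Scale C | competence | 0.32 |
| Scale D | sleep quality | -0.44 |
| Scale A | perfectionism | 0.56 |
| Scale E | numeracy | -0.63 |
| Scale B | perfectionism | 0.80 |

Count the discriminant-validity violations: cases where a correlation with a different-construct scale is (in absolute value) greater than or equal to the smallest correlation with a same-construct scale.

1

Convergent (same construct = perfectionism): Scale A, Scale B.
Smallest convergent = 0.56. Discriminant |r|: 0.32, 0.44, 0.63; count ≥ 0.56 → 1.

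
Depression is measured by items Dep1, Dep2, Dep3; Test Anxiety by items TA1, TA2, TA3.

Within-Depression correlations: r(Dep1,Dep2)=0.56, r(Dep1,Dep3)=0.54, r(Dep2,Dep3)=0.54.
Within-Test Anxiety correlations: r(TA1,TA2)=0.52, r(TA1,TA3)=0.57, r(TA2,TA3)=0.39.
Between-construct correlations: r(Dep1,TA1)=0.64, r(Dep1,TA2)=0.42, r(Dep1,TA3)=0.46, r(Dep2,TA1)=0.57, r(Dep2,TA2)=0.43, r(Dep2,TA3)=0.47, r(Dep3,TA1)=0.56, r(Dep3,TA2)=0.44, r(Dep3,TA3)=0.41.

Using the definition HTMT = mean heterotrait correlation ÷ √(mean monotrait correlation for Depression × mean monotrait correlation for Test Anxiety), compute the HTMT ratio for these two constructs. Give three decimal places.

Mean heterotrait r = 4.40/9 = 0.4889.
Mean within-Dep = 1.64/3 = 0.5467; mean within-TA = 1.48/3 = 0.4933.
Geometric mean = √(0.5467 × 0.4933) = 0.5193.
HTMT = 0.4889 / 0.5193 = 0.941.

0.941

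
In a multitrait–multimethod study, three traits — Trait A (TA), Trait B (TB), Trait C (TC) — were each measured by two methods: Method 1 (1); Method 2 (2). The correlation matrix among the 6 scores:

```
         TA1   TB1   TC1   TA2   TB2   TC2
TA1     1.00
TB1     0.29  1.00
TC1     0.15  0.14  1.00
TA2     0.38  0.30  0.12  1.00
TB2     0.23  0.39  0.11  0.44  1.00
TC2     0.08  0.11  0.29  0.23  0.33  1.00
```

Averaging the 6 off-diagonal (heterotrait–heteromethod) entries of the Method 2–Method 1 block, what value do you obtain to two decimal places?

0.16

HTHM values (method 2 × method 1): 0.30, 0.12, 0.23, 0.11, 0.08, 0.11; mean = 0.95/6 = 0.16.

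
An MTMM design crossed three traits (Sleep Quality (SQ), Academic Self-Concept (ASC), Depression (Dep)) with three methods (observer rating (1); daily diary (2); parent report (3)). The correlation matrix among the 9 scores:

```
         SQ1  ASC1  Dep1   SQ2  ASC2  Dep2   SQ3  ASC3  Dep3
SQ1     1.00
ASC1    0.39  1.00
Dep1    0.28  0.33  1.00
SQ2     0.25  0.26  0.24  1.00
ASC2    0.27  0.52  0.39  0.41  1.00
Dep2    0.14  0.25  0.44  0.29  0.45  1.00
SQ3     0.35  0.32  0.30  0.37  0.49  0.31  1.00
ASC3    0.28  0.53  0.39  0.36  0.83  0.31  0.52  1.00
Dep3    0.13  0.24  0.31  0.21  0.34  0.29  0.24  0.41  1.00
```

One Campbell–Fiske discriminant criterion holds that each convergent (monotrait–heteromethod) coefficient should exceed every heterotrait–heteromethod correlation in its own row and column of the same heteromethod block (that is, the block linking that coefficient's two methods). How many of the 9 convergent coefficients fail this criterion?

Each convergent coefficient versus the relevant comparison correlations:
SQ (methods 1·2): 0.25 vs {0.27, 0.26, 0.14, 0.24} → fail.
SQ (methods 1·3): 0.35 vs {0.28, 0.32, 0.13, 0.30} → pass.
SQ (methods 2·3): 0.37 vs {0.36, 0.49, 0.21, 0.31} → fail.
ASC (methods 1·2): 0.52 vs {0.26, 0.27, 0.25, 0.39} → pass.
ASC (methods 1·3): 0.53 vs {0.32, 0.28, 0.24, 0.39} → pass.
ASC (methods 2·3): 0.83 vs {0.49, 0.36, 0.34, 0.31} → pass.
Dep (methods 1·2): 0.44 vs {0.24, 0.14, 0.39, 0.25} → pass.
Dep (methods 1·3): 0.31 vs {0.30, 0.13, 0.39, 0.24} → fail.
Dep (methods 2·3): 0.29 vs {0.31, 0.21, 0.31, 0.34} → fail.
4 of 9 fail.

4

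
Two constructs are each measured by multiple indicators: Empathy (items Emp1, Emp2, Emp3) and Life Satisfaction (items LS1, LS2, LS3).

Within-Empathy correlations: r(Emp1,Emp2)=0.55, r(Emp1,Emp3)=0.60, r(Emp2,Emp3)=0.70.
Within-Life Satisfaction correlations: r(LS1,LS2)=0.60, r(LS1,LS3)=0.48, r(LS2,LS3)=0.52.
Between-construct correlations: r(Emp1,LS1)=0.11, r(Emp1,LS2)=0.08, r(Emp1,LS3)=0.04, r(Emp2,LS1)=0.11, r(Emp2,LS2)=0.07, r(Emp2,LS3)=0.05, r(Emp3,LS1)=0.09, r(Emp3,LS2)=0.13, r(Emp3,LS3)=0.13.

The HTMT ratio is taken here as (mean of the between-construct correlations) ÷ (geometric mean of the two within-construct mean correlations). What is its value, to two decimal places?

0.16

Mean heterotrait r = 0.81/9 = 0.0900.
Mean within-Emp = 1.85/3 = 0.6167; mean within-LS = 1.60/3 = 0.5333.
Geometric mean = √(0.6167 × 0.5333) = 0.5735.
HTMT = 0.0900 / 0.5735 = 0.16.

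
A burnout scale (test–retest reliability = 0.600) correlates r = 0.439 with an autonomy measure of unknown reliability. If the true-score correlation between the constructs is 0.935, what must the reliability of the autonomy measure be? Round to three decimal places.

0.367

r_true = r_obs / √(r_xx · r_yy) ⇒ 0.935 = 0.439 / √(0.600 · r_yy).
√(0.600 · r_yy) = 0.439 / 0.935 = 0.4695; 0.600 · r_yy = 0.2204; r_yy = 0.2204 / 0.600 ≈ 0.367.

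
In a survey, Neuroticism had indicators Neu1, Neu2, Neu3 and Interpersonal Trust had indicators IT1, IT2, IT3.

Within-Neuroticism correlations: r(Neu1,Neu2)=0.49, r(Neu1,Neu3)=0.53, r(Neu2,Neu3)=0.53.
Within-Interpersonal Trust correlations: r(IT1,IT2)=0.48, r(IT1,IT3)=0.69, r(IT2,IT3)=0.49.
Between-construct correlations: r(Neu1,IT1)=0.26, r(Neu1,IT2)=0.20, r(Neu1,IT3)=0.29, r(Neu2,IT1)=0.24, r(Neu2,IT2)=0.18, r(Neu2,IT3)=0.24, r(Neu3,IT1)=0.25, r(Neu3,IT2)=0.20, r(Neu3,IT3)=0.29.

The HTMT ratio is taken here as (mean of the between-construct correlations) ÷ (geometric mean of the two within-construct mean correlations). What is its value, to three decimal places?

0.447

Mean heterotrait r = 2.15/9 = 0.2389.
Mean within-Neu = 1.55/3 = 0.5167; mean within-IT = 1.66/3 = 0.5533.
Geometric mean = √(0.5167 × 0.5533) = 0.5347.
HTMT = 0.2389 / 0.5347 = 0.447.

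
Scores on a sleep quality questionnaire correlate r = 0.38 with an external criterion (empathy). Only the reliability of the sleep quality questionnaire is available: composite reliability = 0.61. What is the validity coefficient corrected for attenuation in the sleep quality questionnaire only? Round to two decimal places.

Single correction: r_c = r_obs / √r_xx = 0.38 / √0.61 = 0.38 / 0.7810 ≈ 0.49.

0.49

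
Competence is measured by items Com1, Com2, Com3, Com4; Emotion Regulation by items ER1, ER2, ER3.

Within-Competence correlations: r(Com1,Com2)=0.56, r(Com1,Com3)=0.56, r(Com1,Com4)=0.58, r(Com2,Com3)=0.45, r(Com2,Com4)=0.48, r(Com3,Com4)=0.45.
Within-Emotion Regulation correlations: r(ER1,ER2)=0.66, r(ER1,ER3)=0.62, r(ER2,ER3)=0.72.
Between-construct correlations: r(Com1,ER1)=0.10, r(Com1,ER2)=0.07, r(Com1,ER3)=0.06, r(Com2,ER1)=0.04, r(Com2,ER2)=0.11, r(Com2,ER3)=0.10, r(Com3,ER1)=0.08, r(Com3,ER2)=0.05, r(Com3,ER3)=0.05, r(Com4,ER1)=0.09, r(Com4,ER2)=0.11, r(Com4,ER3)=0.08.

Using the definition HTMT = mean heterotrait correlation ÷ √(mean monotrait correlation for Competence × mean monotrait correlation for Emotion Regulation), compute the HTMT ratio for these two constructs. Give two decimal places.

0.13

Mean between = 0.94/12 = 0.0783.
Mean within-Com = 3.08/6 = 0.5133; mean within-ER = 2.00/3 = 0.6667.
Geometric mean = √(0.5133 × 0.6667) = 0.5850.
HTMT = 0.0783 / 0.5850 = 0.13.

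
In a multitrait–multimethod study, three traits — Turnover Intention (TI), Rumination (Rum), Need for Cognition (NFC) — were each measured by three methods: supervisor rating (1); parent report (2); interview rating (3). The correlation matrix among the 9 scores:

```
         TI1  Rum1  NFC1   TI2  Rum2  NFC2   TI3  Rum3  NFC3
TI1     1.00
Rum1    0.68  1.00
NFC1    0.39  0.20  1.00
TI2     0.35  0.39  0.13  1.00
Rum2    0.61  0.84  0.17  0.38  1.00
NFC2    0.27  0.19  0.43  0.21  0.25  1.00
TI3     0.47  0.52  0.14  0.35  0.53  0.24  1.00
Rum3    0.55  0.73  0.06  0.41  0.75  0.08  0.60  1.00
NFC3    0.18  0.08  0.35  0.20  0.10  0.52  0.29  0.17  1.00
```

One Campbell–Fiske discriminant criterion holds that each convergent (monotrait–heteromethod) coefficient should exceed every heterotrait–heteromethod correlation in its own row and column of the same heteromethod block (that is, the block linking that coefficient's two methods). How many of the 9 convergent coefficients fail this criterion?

3

Convergent coefficients and their comparison sets:
TI (methods 1·2): 0.35 vs {0.61, 0.39, 0.27, 0.13} → fail.
TI (methods 1·3): 0.47 vs {0.55, 0.52, 0.18, 0.14} → fail.
TI (methods 2·3): 0.35 vs {0.41, 0.53, 0.20, 0.24} → fail.
Rum (methods 1·2): 0.84 vs {0.39, 0.61, 0.19, 0.17} → pass.
Rum (methods 1·3): 0.73 vs {0.52, 0.55, 0.08, 0.06} → pass.
Rum (methods 2·3): 0.75 vs {0.53, 0.41, 0.10, 0.08} → pass.
NFC (methods 1·2): 0.43 vs {0.13, 0.27, 0.17, 0.19} → pass.
NFC (methods 1·3): 0.35 vs {0.14, 0.18, 0.06, 0.08} → pass.
NFC (methods 2·3): 0.52 vs {0.24, 0.20, 0.08, 0.10} → pass.
3 of 9 fail.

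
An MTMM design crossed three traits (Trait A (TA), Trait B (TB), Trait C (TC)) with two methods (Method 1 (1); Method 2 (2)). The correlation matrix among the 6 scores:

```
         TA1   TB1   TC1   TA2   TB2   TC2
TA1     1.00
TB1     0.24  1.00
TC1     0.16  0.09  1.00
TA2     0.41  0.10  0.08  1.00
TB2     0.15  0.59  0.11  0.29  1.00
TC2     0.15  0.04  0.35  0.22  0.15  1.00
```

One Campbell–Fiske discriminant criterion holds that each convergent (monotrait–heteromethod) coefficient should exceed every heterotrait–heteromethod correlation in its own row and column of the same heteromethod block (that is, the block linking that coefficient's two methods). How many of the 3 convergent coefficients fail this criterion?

0

Each convergent coefficient versus the relevant comparison correlations:
TA (methods 1·2): 0.41 vs {0.15, 0.10, 0.15, 0.08} → pass.
TB (methods 1·2): 0.59 vs {0.10, 0.15, 0.04, 0.11} → pass.
TC (methods 1·2): 0.35 vs {0.08, 0.15, 0.11, 0.04} → pass.
0 of 3 fail.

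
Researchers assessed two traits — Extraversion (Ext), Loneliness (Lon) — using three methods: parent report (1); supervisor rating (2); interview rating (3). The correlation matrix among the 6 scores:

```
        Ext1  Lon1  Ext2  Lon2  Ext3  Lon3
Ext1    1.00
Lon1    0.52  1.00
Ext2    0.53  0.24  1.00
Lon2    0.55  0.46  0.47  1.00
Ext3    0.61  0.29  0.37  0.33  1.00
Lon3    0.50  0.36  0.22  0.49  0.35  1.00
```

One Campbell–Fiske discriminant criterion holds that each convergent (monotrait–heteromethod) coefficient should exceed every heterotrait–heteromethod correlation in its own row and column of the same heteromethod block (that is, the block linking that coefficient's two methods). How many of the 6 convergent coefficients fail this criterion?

3

Checking each validity diagonal entry against its comparison values:
Ext (methods 1·2): 0.53 vs {0.55, 0.24} → fail.
Ext (methods 1·3): 0.61 vs {0.50, 0.29} → pass.
Ext (methods 2·3): 0.37 vs {0.22, 0.33} → pass.
Lon (methods 1·2): 0.46 vs {0.24, 0.55} → fail.
Lon (methods 1·3): 0.36 vs {0.29, 0.50} → fail.
Lon (methods 2·3): 0.49 vs {0.33, 0.22} → pass.
3 of 6 fail.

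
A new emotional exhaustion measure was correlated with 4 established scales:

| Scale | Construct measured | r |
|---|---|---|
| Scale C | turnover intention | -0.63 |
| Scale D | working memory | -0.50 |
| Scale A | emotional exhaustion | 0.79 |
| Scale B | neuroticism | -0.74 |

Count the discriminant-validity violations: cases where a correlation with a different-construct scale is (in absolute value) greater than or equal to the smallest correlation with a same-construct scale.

Convergent (same construct = emotional exhaustion): Scale A.
Smallest convergent = 0.79. Discriminant |r|: 0.63, 0.50, 0.74; count ≥ 0.79 → 0.

0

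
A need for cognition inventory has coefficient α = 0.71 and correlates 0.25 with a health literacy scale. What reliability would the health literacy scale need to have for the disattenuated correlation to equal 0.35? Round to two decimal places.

r_true = r_obs / √(r_xx · r_yy) ⇒ 0.35 = 0.25 / √(0.71 · r_yy).
√(0.71 · r_yy) = 0.25 / 0.35 = 0.7143; 0.71 · r_yy = 0.5102; r_yy = 0.5102 / 0.71 ≈ 0.72.

0.72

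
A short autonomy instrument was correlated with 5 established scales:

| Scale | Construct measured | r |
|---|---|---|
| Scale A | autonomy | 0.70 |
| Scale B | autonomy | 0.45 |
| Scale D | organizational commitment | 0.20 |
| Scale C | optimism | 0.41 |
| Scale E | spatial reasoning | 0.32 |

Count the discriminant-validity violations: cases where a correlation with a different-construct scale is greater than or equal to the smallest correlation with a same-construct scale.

0

Convergent (same construct = autonomy): Scale A, Scale B.
Smallest convergent = 0.45. Discriminant values: 0.20, 0.41, 0.32; count ≥ 0.45 → 0.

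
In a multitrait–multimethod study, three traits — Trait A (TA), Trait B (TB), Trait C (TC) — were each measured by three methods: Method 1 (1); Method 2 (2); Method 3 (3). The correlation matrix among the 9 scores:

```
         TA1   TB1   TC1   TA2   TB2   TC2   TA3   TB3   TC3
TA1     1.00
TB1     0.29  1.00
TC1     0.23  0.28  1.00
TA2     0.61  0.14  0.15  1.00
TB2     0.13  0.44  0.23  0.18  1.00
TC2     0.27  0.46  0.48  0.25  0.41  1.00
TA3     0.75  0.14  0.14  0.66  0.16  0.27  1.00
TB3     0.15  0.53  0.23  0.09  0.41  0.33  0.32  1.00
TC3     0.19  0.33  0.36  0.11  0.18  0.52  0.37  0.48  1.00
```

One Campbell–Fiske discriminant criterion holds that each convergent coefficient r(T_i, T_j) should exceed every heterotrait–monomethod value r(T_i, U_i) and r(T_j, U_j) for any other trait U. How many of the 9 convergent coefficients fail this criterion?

Each convergent coefficient versus the relevant comparison correlations:
TA (methods 1·2): 0.61 vs {0.29, 0.18, 0.23, 0.25} → pass.
TA (methods 1·3): 0.75 vs {0.29, 0.32, 0.23, 0.37} → pass.
TA (methods 2·3): 0.66 vs {0.18, 0.32, 0.25, 0.37} → pass.
TB (methods 1·2): 0.44 vs {0.29, 0.18, 0.28, 0.41} → pass.
TB (methods 1·3): 0.53 vs {0.29, 0.32, 0.28, 0.48} → pass.
TB (methods 2·3): 0.41 vs {0.18, 0.32, 0.41, 0.48} → fail.
TC (methods 1·2): 0.48 vs {0.23, 0.25, 0.28, 0.41} → pass.
TC (methods 1·3): 0.36 vs {0.23, 0.37, 0.28, 0.48} → fail.
TC (methods 2·3): 0.52 vs {0.25, 0.37, 0.41, 0.48} → pass.
2 of 9 fail.

2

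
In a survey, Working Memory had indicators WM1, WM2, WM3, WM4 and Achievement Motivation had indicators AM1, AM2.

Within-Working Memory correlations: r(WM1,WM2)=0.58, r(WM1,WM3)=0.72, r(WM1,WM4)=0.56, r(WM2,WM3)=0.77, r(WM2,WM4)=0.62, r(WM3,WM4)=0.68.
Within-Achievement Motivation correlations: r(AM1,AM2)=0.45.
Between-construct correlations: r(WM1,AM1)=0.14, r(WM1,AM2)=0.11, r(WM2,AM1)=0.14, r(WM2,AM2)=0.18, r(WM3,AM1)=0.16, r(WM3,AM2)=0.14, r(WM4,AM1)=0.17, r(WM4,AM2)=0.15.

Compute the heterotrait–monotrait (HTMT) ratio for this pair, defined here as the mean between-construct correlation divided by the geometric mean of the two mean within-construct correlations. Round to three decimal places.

Mean heterotrait r = 1.19/8 = 0.1488.
Mean within-WM = 3.93/6 = 0.6550; mean within-AM = 0.45/1 = 0.4500.
Geometric mean = √(0.6550 × 0.4500) = 0.5429.
HTMT = 0.1488 / 0.5429 = 0.274.

0.274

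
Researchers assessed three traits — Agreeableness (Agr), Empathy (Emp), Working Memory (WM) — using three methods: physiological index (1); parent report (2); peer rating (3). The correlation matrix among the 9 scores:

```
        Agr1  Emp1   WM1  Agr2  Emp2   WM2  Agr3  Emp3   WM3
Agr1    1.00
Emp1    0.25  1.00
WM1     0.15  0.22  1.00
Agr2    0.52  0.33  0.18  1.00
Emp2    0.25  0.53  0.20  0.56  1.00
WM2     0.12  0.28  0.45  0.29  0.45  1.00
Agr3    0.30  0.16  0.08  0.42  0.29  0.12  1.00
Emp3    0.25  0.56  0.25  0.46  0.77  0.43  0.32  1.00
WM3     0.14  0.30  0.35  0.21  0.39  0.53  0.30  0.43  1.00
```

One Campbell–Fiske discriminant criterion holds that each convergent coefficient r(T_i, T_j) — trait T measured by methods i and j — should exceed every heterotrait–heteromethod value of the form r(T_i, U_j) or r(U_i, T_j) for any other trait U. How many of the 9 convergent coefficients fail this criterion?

1

Each convergent coefficient versus the relevant comparison correlations:
Agr (methods 1·2): 0.52 vs {0.25, 0.33, 0.12, 0.18} → pass.
Agr (methods 1·3): 0.30 vs {0.25, 0.16, 0.14, 0.08} → pass.
Agr (methods 2·3): 0.42 vs {0.46, 0.29, 0.21, 0.12} → fail.
Emp (methods 1·2): 0.53 vs {0.33, 0.25, 0.28, 0.20} → pass.
Emp (methods 1·3): 0.56 vs {0.16, 0.25, 0.30, 0.25} → pass.
Emp (methods 2·3): 0.77 vs {0.29, 0.46, 0.39, 0.43} → pass.
WM (methods 1·2): 0.45 vs {0.18, 0.12, 0.20, 0.28} → pass.
WM (methods 1·3): 0.35 vs {0.08, 0.14, 0.25, 0.30} → pass.
WM (methods 2·3): 0.53 vs {0.12, 0.21, 0.43, 0.39} → pass.
1 of 9 fail.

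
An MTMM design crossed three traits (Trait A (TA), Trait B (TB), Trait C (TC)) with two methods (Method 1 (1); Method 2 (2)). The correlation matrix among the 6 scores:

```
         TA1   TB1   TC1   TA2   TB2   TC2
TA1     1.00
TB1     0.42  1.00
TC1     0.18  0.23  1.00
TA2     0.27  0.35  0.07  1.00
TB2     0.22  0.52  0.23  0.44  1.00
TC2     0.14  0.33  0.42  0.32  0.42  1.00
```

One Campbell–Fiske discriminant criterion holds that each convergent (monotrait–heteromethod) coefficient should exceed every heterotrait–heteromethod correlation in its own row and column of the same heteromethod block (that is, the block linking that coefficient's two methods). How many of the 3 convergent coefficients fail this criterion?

1

Checking each validity diagonal entry against its comparison values:
TA (methods 1·2): 0.27 vs {0.22, 0.35, 0.14, 0.07} → fail.
TB (methods 1·2): 0.52 vs {0.35, 0.22, 0.33, 0.23} → pass.
TC (methods 1·2): 0.42 vs {0.07, 0.14, 0.23, 0.33} → pass.
1 of 3 fail.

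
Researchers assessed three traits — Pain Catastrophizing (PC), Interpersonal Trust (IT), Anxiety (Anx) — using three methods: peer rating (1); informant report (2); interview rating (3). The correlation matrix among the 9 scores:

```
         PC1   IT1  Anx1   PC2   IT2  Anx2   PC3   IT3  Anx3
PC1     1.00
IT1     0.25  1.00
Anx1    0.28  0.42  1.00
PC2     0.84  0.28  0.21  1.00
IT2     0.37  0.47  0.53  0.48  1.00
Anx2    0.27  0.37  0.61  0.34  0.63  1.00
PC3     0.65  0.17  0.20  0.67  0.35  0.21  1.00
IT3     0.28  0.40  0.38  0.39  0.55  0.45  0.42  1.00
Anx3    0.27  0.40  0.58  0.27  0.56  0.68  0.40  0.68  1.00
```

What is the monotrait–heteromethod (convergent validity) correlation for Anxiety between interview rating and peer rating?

0.58

Same trait (Anx), different methods: r(Anx3, Anx1) = 0.58.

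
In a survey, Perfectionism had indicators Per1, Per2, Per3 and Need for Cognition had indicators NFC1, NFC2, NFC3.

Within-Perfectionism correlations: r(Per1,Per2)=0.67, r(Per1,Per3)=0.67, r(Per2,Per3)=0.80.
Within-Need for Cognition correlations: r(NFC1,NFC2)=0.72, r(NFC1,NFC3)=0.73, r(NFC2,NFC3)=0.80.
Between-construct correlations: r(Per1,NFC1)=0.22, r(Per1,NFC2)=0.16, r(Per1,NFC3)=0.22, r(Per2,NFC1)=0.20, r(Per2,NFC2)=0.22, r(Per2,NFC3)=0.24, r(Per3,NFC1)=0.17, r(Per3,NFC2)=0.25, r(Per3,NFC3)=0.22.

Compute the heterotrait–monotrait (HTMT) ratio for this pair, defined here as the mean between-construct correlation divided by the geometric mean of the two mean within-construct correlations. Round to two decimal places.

0.29

Mean heterotrait r = 1.90/9 = 0.2111.
Mean within-Per = 2.14/3 = 0.7133; mean within-NFC = 2.25/3 = 0.7500.
Geometric mean = √(0.7133 × 0.7500) = 0.7314.
HTMT = 0.2111 / 0.7314 = 0.29.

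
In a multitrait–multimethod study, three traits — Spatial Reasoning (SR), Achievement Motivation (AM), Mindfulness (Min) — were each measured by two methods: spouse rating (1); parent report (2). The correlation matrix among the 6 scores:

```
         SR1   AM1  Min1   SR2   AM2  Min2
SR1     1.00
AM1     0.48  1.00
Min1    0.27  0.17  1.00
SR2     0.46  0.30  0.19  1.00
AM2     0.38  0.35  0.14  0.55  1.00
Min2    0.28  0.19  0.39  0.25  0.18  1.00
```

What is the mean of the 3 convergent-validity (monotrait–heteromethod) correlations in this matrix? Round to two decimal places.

Convergent values: 0.46, 0.35, 0.39; mean = 1.20/3 = 0.40.

0.40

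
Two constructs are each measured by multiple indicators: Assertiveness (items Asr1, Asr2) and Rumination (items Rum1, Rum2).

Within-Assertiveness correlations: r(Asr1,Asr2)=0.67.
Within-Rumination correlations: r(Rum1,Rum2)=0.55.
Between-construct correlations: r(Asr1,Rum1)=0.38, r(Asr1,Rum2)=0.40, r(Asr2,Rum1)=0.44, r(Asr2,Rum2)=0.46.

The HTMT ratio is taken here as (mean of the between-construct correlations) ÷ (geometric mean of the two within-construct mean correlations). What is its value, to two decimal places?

0.69

Mean between = 1.68/4 = 0.4200.
Mean within-Asr = 0.67/1 = 0.6700; mean within-Rum = 0.55/1 = 0.5500.
Geometric mean = √(0.6700 × 0.5500) = 0.6070.
HTMT = 0.4200 / 0.6070 = 0.69.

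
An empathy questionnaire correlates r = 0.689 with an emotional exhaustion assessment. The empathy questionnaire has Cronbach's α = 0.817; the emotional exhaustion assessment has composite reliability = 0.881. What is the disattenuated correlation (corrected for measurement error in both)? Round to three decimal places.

0.812

r_true = r_obs / √(r_xx · r_yy) = 0.689 / √(0.817 × 0.881) = 0.689 / √0.719777 = 0.689 / 0.8484 ≈ 0.812.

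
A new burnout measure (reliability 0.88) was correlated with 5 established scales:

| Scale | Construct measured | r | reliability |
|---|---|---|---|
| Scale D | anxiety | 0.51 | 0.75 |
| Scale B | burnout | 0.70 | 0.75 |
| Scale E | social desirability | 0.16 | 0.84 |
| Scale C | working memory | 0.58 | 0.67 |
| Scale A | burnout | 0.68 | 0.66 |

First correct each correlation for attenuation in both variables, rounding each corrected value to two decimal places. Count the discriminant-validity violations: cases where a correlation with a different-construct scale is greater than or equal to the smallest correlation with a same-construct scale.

Disattenuated r (r / √(r_scale · r_new)):
  Scale D (disc): 0.51 / √(0.75·0.88) = 0.63
  Scale B (conv): 0.70 / √(0.75·0.88) = 0.86
  Scale E (disc): 0.16 / √(0.84·0.88) = 0.19
  Scale C (disc): 0.58 / √(0.67·0.88) = 0.76
  Scale A (conv): 0.68 / √(0.66·0.88) = 0.89
Smallest convergent = 0.86. Discriminant values: 0.63, 0.19, 0.76; count ≥ 0.86 → 0.

0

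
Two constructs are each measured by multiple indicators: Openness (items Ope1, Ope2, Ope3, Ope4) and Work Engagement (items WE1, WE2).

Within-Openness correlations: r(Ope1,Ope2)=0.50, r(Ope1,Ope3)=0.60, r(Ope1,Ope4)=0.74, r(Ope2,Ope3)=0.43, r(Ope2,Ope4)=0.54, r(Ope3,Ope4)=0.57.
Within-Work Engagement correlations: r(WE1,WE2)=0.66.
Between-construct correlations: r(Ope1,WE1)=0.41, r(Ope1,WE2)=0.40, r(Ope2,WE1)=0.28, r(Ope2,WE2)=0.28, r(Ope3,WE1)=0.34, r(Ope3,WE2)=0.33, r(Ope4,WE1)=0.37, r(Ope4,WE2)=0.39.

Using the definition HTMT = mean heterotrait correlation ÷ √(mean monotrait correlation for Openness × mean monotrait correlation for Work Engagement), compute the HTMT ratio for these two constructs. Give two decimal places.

0.57

Mean heterotrait r = 2.80/8 = 0.3500.
Mean within-Ope = 3.38/6 = 0.5633; mean within-WE = 0.66/1 = 0.6600.
Geometric mean = √(0.5633 × 0.6600) = 0.6097.
HTMT = 0.3500 / 0.6097 = 0.57.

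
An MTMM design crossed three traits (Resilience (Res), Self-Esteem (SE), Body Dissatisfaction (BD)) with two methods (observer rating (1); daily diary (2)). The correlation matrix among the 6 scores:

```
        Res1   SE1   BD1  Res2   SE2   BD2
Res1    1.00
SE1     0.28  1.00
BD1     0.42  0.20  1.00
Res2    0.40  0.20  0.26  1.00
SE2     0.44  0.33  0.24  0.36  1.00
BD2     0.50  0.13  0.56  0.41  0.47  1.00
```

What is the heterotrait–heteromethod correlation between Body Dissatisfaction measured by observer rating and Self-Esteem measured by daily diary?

Different traits and methods: r(BD1, SE2) = 0.24.

0.24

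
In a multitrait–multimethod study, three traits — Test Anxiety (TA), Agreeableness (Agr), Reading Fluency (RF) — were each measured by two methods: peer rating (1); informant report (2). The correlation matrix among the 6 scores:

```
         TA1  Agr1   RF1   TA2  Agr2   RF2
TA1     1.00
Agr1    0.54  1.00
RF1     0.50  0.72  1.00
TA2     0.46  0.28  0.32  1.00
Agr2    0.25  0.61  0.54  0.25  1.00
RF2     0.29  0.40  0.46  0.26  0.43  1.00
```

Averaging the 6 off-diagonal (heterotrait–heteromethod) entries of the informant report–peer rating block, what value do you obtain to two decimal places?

0.35

HTHM values (method 2 × method 1): 0.28, 0.32, 0.25, 0.54, 0.29, 0.40; mean = 2.08/6 = 0.35.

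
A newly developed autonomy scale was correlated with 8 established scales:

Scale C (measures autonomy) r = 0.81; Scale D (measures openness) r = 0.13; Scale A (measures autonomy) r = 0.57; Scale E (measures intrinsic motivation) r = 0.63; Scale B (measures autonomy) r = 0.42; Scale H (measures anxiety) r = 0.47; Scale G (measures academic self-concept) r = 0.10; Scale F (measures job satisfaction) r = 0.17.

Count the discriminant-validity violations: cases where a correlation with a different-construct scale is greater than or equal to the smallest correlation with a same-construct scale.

Convergent (same construct = autonomy): Scale C, Scale A, Scale B.
Smallest convergent = 0.42. Discriminant values: 0.13, 0.63, 0.47, 0.10, 0.17; count ≥ 0.42 → 2.

2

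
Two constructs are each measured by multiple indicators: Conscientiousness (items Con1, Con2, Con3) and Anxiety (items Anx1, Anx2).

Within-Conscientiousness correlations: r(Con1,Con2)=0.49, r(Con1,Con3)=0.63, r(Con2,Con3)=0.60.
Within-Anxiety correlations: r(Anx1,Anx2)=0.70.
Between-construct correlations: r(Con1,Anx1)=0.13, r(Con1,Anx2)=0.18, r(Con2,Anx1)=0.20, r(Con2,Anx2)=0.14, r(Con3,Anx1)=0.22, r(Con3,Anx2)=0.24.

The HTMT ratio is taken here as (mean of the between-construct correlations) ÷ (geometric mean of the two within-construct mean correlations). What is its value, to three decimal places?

0.292

Mean heterotrait r = 1.11/6 = 0.1850.
Mean within-Con = 1.72/3 = 0.5733; mean within-Anx = 0.70/1 = 0.7000.
Geometric mean = √(0.5733 × 0.7000) = 0.6335.
HTMT = 0.1850 / 0.6335 = 0.292.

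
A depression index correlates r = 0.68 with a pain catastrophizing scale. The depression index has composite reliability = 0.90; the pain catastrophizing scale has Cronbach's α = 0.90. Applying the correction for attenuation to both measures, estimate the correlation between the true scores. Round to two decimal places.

0.76

r_true = r_obs / √(r_xx · r_yy) = 0.68 / √(0.90 × 0.90) = 0.68 / √0.8100 = 0.68 / 0.9000 ≈ 0.76.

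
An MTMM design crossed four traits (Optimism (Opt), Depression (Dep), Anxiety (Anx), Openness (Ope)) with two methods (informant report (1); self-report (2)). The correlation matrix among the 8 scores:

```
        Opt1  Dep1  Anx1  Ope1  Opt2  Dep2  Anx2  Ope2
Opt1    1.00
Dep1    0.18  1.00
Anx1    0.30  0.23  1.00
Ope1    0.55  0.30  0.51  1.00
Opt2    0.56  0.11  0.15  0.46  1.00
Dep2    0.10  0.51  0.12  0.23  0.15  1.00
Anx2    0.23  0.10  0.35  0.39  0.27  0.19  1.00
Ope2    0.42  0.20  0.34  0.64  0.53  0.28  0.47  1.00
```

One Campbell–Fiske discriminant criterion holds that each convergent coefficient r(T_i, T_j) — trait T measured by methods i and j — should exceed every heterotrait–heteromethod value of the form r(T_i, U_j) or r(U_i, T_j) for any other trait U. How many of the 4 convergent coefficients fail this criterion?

1

Checking each validity diagonal entry against its comparison values:
Opt (methods 1·2): 0.56 vs {0.10, 0.11, 0.23, 0.15, 0.42, 0.46} → pass.
Dep (methods 1·2): 0.51 vs {0.11, 0.10, 0.10, 0.12, 0.20, 0.23} → pass.
Anx (methods 1·2): 0.35 vs {0.15, 0.23, 0.12, 0.10, 0.34, 0.39} → fail.
Ope (methods 1·2): 0.64 vs {0.46, 0.42, 0.23, 0.20, 0.39, 0.34} → pass.
1 of 4 fail.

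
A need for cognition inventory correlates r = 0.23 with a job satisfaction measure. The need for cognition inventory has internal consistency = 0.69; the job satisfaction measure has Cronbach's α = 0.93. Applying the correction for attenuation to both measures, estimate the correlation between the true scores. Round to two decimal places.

r_true = r_obs / √(r_xx · r_yy) = 0.23 / √(0.69 × 0.93) = 0.23 / √0.6417 = 0.23 / 0.8011 ≈ 0.29.

0.29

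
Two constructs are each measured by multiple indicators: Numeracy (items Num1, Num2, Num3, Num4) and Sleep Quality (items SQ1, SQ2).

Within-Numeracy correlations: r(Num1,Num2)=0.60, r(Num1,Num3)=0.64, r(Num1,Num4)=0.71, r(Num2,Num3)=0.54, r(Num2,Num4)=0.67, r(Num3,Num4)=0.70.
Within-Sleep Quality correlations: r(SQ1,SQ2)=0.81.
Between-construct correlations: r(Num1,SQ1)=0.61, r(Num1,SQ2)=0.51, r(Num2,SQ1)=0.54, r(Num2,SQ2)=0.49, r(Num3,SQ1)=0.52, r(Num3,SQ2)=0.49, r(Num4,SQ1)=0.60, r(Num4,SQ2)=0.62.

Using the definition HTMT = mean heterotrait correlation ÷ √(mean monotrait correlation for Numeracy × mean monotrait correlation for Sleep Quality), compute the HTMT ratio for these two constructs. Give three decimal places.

Mean heterotrait r = 4.38/8 = 0.5475.
Mean within-Num = 3.86/6 = 0.6433; mean within-SQ = 0.81/1 = 0.8100.
Geometric mean = √(0.6433 × 0.8100) = 0.7219.
HTMT = 0.5475 / 0.7219 = 0.758.

0.758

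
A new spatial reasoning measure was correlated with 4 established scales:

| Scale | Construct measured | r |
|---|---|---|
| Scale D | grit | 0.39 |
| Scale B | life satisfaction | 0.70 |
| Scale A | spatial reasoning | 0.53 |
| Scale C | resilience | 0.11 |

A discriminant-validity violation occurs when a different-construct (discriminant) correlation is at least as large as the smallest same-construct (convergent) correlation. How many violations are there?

1

Convergent (same construct = spatial reasoning): Scale A.
Smallest convergent = 0.53. Discriminant values: 0.39, 0.70, 0.11; count ≥ 0.53 → 1.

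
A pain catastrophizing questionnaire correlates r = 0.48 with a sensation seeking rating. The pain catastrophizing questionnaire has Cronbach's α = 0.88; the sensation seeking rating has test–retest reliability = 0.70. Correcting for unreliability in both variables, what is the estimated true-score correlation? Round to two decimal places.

0.61

r_true = r_obs / √(r_xx · r_yy) = 0.48 / √(0.88 × 0.70) = 0.48 / √0.6160 = 0.48 / 0.7849 ≈ 0.61.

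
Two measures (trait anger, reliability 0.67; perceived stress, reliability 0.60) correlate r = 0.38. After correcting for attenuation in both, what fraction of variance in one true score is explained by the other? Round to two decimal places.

Disattenuated r = 0.38 / √(0.67 × 0.60) = 0.38 / 0.6340 = 0.5994.
Shared true-score variance = 0.5994² = 0.3593 ≈ 0.36.

0.36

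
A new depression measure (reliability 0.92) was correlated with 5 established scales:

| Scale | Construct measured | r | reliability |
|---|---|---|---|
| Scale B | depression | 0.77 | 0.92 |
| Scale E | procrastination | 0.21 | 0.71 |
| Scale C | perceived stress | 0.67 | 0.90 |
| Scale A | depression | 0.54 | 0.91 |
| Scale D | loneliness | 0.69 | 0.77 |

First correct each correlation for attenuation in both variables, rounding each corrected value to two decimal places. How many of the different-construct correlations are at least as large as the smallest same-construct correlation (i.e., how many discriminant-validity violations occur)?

Disattenuated r (r / √(r_scale · r_new)):
  Scale B (conv): 0.77 / √(0.92·0.92) = 0.84
  Scale E (disc): 0.21 / √(0.71·0.92) = 0.26
  Scale C (disc): 0.67 / √(0.90·0.92) = 0.74
  Scale A (conv): 0.54 / √(0.91·0.92) = 0.59
  Scale D (disc): 0.69 / √(0.77·0.92) = 0.82
Smallest convergent = 0.59. Discriminant values: 0.26, 0.74, 0.82; count ≥ 0.59 → 2.

2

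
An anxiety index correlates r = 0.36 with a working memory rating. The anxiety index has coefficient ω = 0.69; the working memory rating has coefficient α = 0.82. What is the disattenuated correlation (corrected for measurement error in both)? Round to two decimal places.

r_true = r_obs / √(r_xx · r_yy) = 0.36 / √(0.69 × 0.82) = 0.36 / √0.5658 = 0.36 / 0.7522 ≈ 0.48.

0.48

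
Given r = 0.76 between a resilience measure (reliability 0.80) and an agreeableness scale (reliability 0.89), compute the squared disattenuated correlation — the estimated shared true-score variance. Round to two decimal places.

Disattenuated r = 0.76 / √(0.80 × 0.89) = 0.76 / 0.8438 = 0.9007.
Shared true-score variance = 0.9007² = 0.8113 ≈ 0.81.

0.81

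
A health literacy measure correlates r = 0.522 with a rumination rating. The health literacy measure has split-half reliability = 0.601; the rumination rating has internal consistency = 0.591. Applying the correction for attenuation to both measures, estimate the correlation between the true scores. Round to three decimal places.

r_true = r_obs / √(r_xx · r_yy) = 0.522 / √(0.601 × 0.591) = 0.522 / √0.355191 = 0.522 / 0.5960 ≈ 0.876.

0.876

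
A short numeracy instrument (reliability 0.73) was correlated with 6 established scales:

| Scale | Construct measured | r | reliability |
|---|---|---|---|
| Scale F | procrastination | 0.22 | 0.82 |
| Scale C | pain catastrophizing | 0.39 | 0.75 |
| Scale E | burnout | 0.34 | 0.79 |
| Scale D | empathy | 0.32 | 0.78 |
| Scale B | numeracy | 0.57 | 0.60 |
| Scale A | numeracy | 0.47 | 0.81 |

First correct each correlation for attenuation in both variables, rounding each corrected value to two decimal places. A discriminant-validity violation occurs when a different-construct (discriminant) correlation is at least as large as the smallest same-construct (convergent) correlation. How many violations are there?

Disattenuated r (r / √(r_scale · r_new)):
  Scale F (disc): 0.22 / √(0.82·0.73) = 0.28
  Scale C (disc): 0.39 / √(0.75·0.73) = 0.53
  Scale E (disc): 0.34 / √(0.79·0.73) = 0.45
  Scale D (disc): 0.32 / √(0.78·0.73) = 0.42
  Scale B (conv): 0.57 / √(0.60·0.73) = 0.86
  Scale A (conv): 0.47 / √(0.81·0.73) = 0.61
Smallest convergent = 0.61. Discriminant values: 0.28, 0.53, 0.45, 0.42; count ≥ 0.61 → 0.

0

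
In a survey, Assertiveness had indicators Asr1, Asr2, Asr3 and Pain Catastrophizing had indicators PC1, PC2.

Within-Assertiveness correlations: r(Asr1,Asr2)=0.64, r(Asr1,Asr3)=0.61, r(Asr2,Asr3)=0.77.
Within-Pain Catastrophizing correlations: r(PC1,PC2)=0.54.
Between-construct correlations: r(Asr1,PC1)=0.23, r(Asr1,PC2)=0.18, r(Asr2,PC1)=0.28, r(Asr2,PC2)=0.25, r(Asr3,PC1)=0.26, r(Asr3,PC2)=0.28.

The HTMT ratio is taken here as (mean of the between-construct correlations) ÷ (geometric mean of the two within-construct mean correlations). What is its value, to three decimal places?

0.409

Mean between = 1.48/6 = 0.2467.
Mean within-Asr = 2.02/3 = 0.6733; mean within-PC = 0.54/1 = 0.5400.
Geometric mean = √(0.6733 × 0.5400) = 0.6030.
HTMT = 0.2467 / 0.6030 = 0.409.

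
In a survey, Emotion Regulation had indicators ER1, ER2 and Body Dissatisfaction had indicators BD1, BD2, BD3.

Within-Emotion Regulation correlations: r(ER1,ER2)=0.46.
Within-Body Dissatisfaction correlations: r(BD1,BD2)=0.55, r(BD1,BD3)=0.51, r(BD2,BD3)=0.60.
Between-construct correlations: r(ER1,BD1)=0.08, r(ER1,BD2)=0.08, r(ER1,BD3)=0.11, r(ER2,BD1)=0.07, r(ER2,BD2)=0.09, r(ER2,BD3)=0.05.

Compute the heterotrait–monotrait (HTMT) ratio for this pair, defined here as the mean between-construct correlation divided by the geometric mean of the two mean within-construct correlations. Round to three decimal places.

Mean heterotrait r = 0.48/6 = 0.0800.
Mean within-ER = 0.46/1 = 0.4600; mean within-BD = 1.66/3 = 0.5533.
Geometric mean = √(0.4600 × 0.5533) = 0.5045.
HTMT = 0.0800 / 0.5045 = 0.159.

0.159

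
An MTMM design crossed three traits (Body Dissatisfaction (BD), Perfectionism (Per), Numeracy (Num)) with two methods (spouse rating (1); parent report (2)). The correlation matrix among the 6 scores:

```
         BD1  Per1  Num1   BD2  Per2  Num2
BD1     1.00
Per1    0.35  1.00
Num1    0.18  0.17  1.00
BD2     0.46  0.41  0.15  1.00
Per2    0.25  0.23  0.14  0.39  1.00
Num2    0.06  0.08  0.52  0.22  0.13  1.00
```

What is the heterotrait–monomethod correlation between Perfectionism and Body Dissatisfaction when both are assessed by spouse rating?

Different traits, same method: r(Per1, BD1) = 0.35.

0.35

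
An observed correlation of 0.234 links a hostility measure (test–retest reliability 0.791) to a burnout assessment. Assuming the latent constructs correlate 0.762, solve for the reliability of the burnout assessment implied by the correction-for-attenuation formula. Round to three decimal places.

r_true = r_obs / √(r_xx · r_yy) ⇒ 0.762 = 0.234 / √(0.791 · r_yy).
√(0.791 · r_yy) = 0.234 / 0.762 = 0.3071; 0.791 · r_yy = 0.0943; r_yy = 0.0943 / 0.791 ≈ 0.119.

0.119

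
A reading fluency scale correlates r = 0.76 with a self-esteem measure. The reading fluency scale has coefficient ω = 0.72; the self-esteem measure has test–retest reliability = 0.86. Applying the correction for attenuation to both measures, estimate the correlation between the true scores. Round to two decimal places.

0.97

r_true = r_obs / √(r_xx · r_yy) = 0.76 / √(0.72 × 0.86) = 0.76 / √0.6192 = 0.76 / 0.7869 ≈ 0.97.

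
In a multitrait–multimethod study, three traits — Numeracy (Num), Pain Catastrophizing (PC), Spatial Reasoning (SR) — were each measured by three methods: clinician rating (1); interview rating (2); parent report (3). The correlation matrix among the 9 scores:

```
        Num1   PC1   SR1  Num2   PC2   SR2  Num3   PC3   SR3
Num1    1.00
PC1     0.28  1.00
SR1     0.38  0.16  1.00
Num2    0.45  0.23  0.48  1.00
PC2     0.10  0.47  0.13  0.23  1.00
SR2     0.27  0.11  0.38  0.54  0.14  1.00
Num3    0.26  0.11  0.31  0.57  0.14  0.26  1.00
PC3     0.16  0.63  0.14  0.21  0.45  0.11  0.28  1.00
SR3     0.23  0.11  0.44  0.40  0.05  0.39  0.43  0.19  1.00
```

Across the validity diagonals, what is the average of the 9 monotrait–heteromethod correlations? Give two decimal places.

0.45

Convergent values: 0.45, 0.26, 0.57, 0.47, 0.63, 0.45, 0.38, 0.44, 0.39; mean = 4.04/9 = 0.45.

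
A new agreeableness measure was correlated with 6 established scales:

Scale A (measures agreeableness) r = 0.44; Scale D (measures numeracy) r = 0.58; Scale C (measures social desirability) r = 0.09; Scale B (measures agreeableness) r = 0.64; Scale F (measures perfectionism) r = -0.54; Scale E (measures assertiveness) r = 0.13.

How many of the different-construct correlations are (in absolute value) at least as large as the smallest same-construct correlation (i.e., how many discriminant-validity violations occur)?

Convergent (same construct = agreeableness): Scale A, Scale B.
Smallest convergent = 0.44. Discriminant |r|: 0.58, 0.09, 0.54, 0.13; count ≥ 0.44 → 2.

2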